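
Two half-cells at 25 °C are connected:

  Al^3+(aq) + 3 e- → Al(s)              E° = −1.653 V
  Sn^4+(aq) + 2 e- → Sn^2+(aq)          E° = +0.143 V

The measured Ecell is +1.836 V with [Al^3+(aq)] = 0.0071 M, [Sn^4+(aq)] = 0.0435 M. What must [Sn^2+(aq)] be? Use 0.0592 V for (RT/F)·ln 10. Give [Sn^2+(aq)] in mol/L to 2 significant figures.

Sn⁴⁺/Sn²⁺ is the cathode (higher E°); E°cell = +0.143 − (−1.653) = +1.796 V with n = 6.
Since E = E° − (0.0592/n)·log Q, log Q = n(E° − E)/0.0592 = −4.054.
The balanced reaction is 3 Sn^4+(aq) + 2 Al(s) → 3 Sn^2+(aq) + 2 Al^3+(aq), so Q = ([Sn^2+(aq)]^3·[Al^3+(aq)]^2) / [Sn^4+(aq)]^3.
Substituting the known concentrations and solving, log [Sn^2+(aq)] = −1.280 and [Sn^2+(aq)] = 0.052 M.

0.052 M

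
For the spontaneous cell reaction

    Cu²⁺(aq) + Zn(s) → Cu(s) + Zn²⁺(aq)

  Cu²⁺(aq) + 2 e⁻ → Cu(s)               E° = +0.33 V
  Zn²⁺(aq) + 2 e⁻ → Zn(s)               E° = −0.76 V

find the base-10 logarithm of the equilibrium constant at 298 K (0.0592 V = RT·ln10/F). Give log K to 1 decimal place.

The Cu²⁺/Cu couple is reduced (cathode); E°cell = +0.33 − (−0.76) = +1.09 V with n = 2.
At equilibrium E = 0, so log K = nE°cell / 0.0592 = (2)(+1.09) / 0.0592 = 36.8.

log K = 36.8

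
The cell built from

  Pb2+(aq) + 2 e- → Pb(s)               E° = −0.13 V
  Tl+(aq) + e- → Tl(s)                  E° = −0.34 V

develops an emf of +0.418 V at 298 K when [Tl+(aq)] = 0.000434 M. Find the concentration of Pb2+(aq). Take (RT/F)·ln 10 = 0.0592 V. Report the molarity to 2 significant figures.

With Pb²⁺/Pb at the cathode and Tl⁺/Tl at the anode, E°cell = −0.13 − (−0.34) = +0.21 V (n = 2).
Rearranging E = E° − (0.0592/n)·log Q gives log Q = 2(+0.21 − (+0.418))/0.0592 = −7.027.
The balanced reaction is Pb2+(aq) + 2 Tl(s) → Pb(s) + 2 Tl+(aq), so Q = [Tl+(aq)]^2 / [Pb2+(aq)].
Isolating [Pb2+(aq)] in Q = 10^{−7.027} yields log [Pb2+(aq)] = 0.302, i.e. 2.0 M.

2.0 M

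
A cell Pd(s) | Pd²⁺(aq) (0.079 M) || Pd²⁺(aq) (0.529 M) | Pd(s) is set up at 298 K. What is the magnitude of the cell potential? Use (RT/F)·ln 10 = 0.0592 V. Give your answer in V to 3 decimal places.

0.024 V

For a concentration cell E°cell = 0, since both electrodes use the same couple.
The compartment with the higher Pd²⁺(aq) concentration (0.529 M) acts as the cathode; ions are reduced there and produced at the dilute (0.079 M) anode.
With n = 2, Ecell = −(0.0592/2)·log([dilute]/[conc]) = −(0.0592/2)·log(0.079/0.529) = +0.024 V.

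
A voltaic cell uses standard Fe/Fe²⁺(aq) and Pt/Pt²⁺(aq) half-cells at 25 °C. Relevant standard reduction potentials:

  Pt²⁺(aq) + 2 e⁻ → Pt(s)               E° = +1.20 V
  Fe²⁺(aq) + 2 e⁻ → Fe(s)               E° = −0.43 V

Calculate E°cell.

The Pt²⁺/Pt couple has the higher E°, so Pt ion is reduced (cathode) and Fe is oxidized (anode).
E°cell = E°(cathode) − E°(anode) = +1.20 − (−0.43) = +1.63 V.

+1.63 V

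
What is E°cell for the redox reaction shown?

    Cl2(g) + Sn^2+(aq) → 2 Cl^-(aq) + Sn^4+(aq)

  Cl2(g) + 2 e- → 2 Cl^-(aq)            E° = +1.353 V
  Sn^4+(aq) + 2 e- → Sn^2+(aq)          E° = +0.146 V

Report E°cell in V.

+1.207 V

In the reaction as written, Cl2(g) is reduced (cathode) and Sn^4+(aq) is produced by oxidation at the anode.
E°cell = E°(cathode) − E°(anode) = +1.353 − (+0.146) = +1.207 V.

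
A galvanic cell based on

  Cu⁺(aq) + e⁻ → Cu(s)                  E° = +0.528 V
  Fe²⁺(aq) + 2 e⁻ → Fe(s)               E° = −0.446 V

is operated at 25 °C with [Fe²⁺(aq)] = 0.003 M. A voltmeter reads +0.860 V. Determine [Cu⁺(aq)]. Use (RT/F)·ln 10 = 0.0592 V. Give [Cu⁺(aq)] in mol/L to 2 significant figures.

Cu⁺/Cu is the cathode (higher E°); E°cell = +0.528 − (−0.446) = +0.974 V with n = 2.
Rearranging E = E° − (0.0592/n)·log Q gives log Q = 2(+0.974 − (+0.860))/0.0592 = 3.851.
For 2 Cu⁺(aq) + Fe(s) → 2 Cu(s) + Fe²⁺(aq), the reaction quotient is Q = [Fe²⁺(aq)] / [Cu⁺(aq)]^2.
Substituting the known concentrations and solving, log [Cu⁺(aq)] = −3.187 and [Cu⁺(aq)] = 0.00065 M.

0.00065 M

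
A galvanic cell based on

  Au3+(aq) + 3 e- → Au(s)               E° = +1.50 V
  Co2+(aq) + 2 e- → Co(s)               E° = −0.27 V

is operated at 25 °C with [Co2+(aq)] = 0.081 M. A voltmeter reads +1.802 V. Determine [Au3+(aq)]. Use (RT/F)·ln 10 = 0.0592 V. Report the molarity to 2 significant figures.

0.96 M

The Au³⁺/Au couple has the larger reduction potential, so it is the cathode: E°cell = +1.50 − (−0.27) = +1.77 V and n = 6.
Rearranging E = E° − (0.0592/n)·log Q gives log Q = 6(+1.77 − (+1.802))/0.0592 = −3.243.
Balancing electrons gives 2 Au3+(aq) + 3 Co(s) → 2 Au(s) + 3 Co2+(aq); thus Q = [Co2+(aq)]^3 / [Au3+(aq)]^2.
Solving for the unknown gives log [Au3+(aq)] = −0.016, so [Au3+(aq)] ≈ 0.96 M.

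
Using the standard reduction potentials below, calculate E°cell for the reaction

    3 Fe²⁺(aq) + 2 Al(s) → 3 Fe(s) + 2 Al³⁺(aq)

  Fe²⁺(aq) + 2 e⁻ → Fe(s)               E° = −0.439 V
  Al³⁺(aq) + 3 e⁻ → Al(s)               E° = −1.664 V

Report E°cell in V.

Fe²⁺(aq) gains electrons, so the Fe²⁺/Fe couple is the cathode; the Al³⁺/Al couple is the anode.
E°cell = E°(cathode) − E°(anode) = −0.439 − (−1.664) = +1.225 V.
The positive value indicates the reaction is spontaneous as written.

+1.225 V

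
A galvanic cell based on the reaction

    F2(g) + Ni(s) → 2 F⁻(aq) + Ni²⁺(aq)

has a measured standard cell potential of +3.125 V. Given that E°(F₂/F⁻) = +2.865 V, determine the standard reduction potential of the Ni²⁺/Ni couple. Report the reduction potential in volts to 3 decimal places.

−0.260 V

In the reaction as written the F₂/F⁻ couple is reduced (cathode) and Ni²⁺/Ni is oxidized (anode), so E°cell = E°(F₂/F⁻) − E°(Ni²⁺/Ni).
E°(Ni²⁺/Ni) = E°(cathode) − E°cell = +2.865 − (+3.125) = −0.260 V.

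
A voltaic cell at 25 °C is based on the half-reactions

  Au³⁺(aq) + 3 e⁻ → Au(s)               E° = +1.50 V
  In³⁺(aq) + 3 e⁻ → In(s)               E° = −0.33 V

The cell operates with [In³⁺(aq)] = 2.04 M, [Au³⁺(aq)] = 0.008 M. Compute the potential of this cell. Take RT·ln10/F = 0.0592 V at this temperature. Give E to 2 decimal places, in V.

Au³⁺/Au is reduced (cathode, E° = +1.50 V) and In³⁺/In is oxidized (anode).
E°cell = +1.50 − (−0.33) = +1.83 V, with n = 3 electrons transferred.
Balancing gives Au³⁺(aq) + In(s) → Au(s) + In³⁺(aq); hence Q = [In³⁺(aq)] / [Au³⁺(aq)] = 255 (log Q = 2.407).
Applying E = E° − (RT ln10/nF)·log Q gives +1.83 − (0.0592/3)(2.407) = +1.78 V.

+1.78 V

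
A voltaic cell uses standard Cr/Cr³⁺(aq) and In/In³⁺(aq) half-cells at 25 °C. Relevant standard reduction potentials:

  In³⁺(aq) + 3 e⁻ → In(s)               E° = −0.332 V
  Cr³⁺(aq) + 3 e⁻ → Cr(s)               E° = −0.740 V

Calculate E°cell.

+0.408 V

Of the two couples in this cell, the one with the more positive reduction potential is reduced at the cathode: here that is In³⁺/In (−0.332 V); Cr³⁺/Cr (−0.740 V) is the anode.
E°cell = E°(cathode) − E°(anode) = −0.332 − (−0.740) = +0.408 V.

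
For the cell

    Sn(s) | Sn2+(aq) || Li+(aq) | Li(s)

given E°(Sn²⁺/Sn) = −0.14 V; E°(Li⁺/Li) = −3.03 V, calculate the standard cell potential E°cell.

By convention the left-hand electrode in cell notation is the anode (oxidation) and the right-hand electrode is the cathode (reduction).
E°cell = E°(right) − E°(left) = −3.03 − (−0.14) = −2.89 V.
The negative sign shows that, as written, the cell would require an external voltage to drive the reaction.

−2.89 V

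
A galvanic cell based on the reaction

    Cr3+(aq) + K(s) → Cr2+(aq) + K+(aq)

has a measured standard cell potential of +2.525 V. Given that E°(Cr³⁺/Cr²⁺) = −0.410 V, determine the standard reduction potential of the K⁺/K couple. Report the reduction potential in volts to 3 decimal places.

−2.935 V

In the reaction as written the Cr³⁺/Cr²⁺ couple is reduced (cathode) and K⁺/K is oxidized (anode), so E°cell = E°(Cr³⁺/Cr²⁺) − E°(K⁺/K).
E°(K⁺/K) = E°(cathode) − E°cell = −0.410 − (+2.525) = −2.935 V.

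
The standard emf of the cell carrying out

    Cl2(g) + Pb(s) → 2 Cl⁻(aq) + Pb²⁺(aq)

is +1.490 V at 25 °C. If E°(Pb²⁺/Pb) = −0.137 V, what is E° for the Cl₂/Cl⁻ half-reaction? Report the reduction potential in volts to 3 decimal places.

+1.353 V

In the reaction as written the Cl₂/Cl⁻ couple is reduced (cathode) and Pb²⁺/Pb is oxidized (anode), so E°cell = E°(Cl₂/Cl⁻) − E°(Pb²⁺/Pb).
E°(Cl₂/Cl⁻) = E°cell + E°(anode) = +1.490 + (−0.137) = +1.353 V.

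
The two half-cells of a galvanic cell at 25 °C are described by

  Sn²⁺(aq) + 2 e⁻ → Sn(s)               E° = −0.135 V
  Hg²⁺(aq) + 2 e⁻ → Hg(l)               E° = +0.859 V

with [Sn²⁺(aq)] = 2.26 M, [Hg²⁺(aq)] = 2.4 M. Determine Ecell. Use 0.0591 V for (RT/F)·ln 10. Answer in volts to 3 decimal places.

+0.995 V

The Hg²⁺/Hg couple has the more positive E°, so it is the cathode; Sn²⁺/Sn is the anode.
E°cell = +0.859 − (−0.135) = +0.994 V, with n = 2 electrons transferred.
For the overall reaction Hg²⁺(aq) + Sn(s) → Hg(l) + Sn²⁺(aq), Q = [Sn²⁺(aq)] / [Hg²⁺(aq)] = 0.942, giving log Q = −0.026.
E = E° − (0.0591/n)·log Q = +0.994 − (0.0591/2)(−0.026) = +0.995 V.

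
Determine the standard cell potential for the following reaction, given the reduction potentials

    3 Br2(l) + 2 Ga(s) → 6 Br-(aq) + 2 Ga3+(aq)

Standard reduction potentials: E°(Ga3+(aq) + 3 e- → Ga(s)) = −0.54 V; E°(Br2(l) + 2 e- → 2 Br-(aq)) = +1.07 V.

+1.61 V

Br2(l) gains electrons, so the Br₂/Br⁻ couple is the cathode; the Ga³⁺/Ga couple is the anode.
E°cell = E°(cathode) − E°(anode) = +1.07 − (−0.54) = +1.61 V.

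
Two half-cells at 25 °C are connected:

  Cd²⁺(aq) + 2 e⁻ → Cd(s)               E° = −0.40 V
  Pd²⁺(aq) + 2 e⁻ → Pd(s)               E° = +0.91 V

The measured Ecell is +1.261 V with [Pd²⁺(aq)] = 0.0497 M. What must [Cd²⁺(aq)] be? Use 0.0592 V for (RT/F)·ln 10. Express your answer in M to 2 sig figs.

With Pd²⁺/Pd at the cathode and Cd²⁺/Cd at the anode, E°cell = +0.91 − (−0.40) = +1.31 V (n = 2).
Rearranging E = E° − (0.0592/n)·log Q gives log Q = 2(+1.31 − (+1.261))/0.0592 = 1.655.
The balanced reaction is Pd²⁺(aq) + Cd(s) → Pd(s) + Cd²⁺(aq), so Q = [Cd²⁺(aq)] / [Pd²⁺(aq)].
Solving for the unknown gives log [Cd²⁺(aq)] = 0.351, so [Cd²⁺(aq)] ≈ 2.2 M.

2.2 M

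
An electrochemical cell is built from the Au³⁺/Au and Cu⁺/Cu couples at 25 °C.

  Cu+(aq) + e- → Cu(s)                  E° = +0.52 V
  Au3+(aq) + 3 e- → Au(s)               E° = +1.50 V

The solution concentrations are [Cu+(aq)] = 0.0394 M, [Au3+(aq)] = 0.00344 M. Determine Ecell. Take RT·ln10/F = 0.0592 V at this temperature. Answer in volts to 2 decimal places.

+1.01 V

The Au³⁺/Au couple has the more positive E°, so it is the cathode; Cu⁺/Cu is the anode.
E°cell = E°cat − E°an = +1.50 − (+0.52) = +0.98 V; n = 3.
Balancing gives Au3+(aq) + 3 Cu(s) → Au(s) + 3 Cu+(aq); hence Q = [Cu+(aq)]^3 / [Au3+(aq)] = 0.0178 (log Q = −1.750).
Applying E = E° − (RT ln10/nF)·log Q gives +0.98 − (0.0592/3)(−1.750) = +1.01 V.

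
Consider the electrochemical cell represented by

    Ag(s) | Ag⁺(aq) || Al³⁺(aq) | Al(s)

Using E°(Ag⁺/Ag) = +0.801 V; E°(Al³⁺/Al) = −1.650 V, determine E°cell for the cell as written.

By convention the left-hand electrode in cell notation is the anode (oxidation) and the right-hand electrode is the cathode (reduction).
E°cell = E°(right) − E°(left) = −1.650 − (+0.801) = −2.451 V.
The negative sign shows that, as written, the cell would require an external voltage to drive the reaction.

−2.451 V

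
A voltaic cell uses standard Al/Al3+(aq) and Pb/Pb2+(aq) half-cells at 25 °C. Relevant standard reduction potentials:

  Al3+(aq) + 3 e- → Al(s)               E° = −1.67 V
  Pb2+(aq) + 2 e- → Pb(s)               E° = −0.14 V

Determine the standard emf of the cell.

+1.53 V

The Pb²⁺/Pb couple has the higher E°, so Pb ion is reduced (cathode) and Al is oxidized (anode).
E°cell = E°(cathode) − E°(anode) = −0.14 − (−1.67) = +1.53 V.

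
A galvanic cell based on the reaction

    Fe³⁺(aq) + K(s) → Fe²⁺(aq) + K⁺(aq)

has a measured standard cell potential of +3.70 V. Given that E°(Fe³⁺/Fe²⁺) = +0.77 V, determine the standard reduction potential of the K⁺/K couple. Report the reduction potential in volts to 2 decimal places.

−2.93 V

In the reaction as written the Fe³⁺/Fe²⁺ couple is reduced (cathode) and K⁺/K is oxidized (anode), so E°cell = E°(Fe³⁺/Fe²⁺) − E°(K⁺/K).
E°(K⁺/K) = E°(cathode) − E°cell = +0.77 − (+3.70) = −2.93 V.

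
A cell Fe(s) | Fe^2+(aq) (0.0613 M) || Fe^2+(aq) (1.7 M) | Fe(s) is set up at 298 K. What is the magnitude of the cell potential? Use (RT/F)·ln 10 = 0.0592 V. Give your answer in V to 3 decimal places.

For a concentration cell E°cell = 0, since both electrodes use the same couple.
The compartment with the higher Fe^2+(aq) concentration (1.7 M) acts as the cathode; ions are reduced there and produced at the dilute (0.0613 M) anode.
With n = 2, Ecell = −(0.0592/2)·log([dilute]/[conc]) = −(0.0592/2)·log(0.0613/1.7) = +0.043 V.

0.043 V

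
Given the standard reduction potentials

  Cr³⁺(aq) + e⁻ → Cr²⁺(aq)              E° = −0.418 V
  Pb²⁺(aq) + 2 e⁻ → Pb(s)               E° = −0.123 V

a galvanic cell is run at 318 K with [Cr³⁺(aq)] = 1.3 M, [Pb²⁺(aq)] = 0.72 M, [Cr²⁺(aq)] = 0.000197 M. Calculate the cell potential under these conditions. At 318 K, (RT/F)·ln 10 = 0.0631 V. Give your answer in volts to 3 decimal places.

The Pb²⁺/Pb couple has the more positive E°, so it is the cathode; Cr³⁺/Cr²⁺ is the anode.
E°cell = E°cat − E°an = −0.123 − (−0.418) = +0.295 V; n = 2.
For the overall reaction Pb²⁺(aq) + 2 Cr²⁺(aq) → Pb(s) + 2 Cr³⁺(aq), Q = [Cr³⁺(aq)]^2 / ([Pb²⁺(aq)]·[Cr²⁺(aq)]^2) = 6.05×10^7, giving log Q = 7.782.
Applying E = E° − (RT ln10/nF)·log Q gives +0.295 − (0.0631/2)(7.782) = +0.049 V.

+0.049 V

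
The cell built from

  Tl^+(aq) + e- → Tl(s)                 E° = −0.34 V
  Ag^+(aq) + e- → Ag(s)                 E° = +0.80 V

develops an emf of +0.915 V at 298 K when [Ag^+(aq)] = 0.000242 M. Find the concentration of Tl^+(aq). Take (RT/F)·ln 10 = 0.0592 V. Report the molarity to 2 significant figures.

1.5 M

With Ag⁺/Ag at the cathode and Tl⁺/Tl at the anode, E°cell = +0.80 − (−0.34) = +1.14 V (n = 1).
From the Nernst equation, log Q = n(E° − E)/0.0592 = 1·(+1.14 − (+0.915))/0.0592 = 3.801.
For Ag^+(aq) + Tl(s) → Ag(s) + Tl^+(aq), the reaction quotient is Q = [Tl^+(aq)] / [Ag^+(aq)].
Solving for the unknown gives log [Tl^+(aq)] = 0.185, so [Tl^+(aq)] ≈ 1.5 M.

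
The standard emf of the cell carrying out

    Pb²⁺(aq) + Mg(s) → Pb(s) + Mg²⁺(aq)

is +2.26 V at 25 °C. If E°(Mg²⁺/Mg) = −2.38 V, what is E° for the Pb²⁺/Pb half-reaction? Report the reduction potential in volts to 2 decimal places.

−0.12 V

In the reaction as written the Pb²⁺/Pb couple is reduced (cathode) and Mg²⁺/Mg is oxidized (anode), so E°cell = E°(Pb²⁺/Pb) − E°(Mg²⁺/Mg).
E°(Pb²⁺/Pb) = E°cell + E°(anode) = +2.26 + (−2.38) = −0.12 V.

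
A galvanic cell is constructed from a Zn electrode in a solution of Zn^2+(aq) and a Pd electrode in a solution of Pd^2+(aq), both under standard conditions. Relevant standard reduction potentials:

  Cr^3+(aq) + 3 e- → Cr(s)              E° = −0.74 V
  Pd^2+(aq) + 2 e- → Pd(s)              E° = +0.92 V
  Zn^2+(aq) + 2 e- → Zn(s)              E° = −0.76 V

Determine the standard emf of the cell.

+1.68 V

Of the two couples in this cell, the one with the more positive reduction potential is reduced at the cathode: here that is Pd²⁺/Pd (+0.92 V); Zn²⁺/Zn (−0.76 V) is the anode.
E°cell = E°(cathode) − E°(anode) = +0.92 − (−0.76) = +1.68 V.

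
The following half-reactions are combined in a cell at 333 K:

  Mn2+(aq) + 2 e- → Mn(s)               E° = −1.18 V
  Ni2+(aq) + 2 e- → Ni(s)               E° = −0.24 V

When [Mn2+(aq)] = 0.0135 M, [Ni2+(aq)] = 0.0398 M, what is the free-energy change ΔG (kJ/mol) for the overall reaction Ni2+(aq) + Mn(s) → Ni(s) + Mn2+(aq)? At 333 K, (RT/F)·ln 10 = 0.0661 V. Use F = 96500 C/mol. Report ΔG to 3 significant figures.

The standard cell potential is −0.24 − (−1.18) = +0.94 V, with n = 2 electrons in the balanced equation.
The reaction quotient is [Mn2+(aq)] / [Ni2+(aq)] = 0.339; by Nernst, E = +0.94 − (0.0661/2)(−0.470) = +0.9555 V.
ΔG = −nFE = −(2)(96500)(+0.9555) J/mol = −184 kJ/mol.

−184 kJ/mol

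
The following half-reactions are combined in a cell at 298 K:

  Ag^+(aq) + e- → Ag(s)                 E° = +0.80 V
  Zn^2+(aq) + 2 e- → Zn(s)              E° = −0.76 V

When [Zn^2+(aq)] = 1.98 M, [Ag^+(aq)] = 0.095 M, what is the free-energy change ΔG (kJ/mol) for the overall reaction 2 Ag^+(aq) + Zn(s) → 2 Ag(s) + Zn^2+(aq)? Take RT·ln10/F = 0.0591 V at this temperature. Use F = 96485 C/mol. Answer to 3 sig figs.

With Ag⁺/Ag reduced at the cathode, E°cell = +0.80 − (−0.76) = +1.56 V and n = 2.
The reaction quotient is [Zn^2+(aq)] / [Ag^+(aq)]^2 = 219; by Nernst, E = +1.56 − (0.0591/2)(2.341) = +1.4908 V.
Then ΔG = −nFE = −2 × 96485 × +1.4908 J/mol = −288 kJ/mol.

−288 kJ/mol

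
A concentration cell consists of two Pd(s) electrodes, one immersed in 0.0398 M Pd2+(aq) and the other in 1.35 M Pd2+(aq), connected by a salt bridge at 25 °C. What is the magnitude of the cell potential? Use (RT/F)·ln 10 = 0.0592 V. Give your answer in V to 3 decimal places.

For a concentration cell E°cell = 0, since both electrodes use the same couple.
The compartment with the higher Pd2+(aq) concentration (1.35 M) acts as the cathode; ions are reduced there and produced at the dilute (0.0398 M) anode.
With n = 2, Ecell = −(0.0592/2)·log([dilute]/[conc]) = −(0.0592/2)·log(0.0398/1.35) = +0.045 V.

0.045 V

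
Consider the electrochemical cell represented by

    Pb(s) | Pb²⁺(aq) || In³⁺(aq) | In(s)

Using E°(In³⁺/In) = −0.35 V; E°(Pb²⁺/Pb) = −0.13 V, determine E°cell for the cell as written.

−0.22 V

By convention the left-hand electrode in cell notation is the anode (oxidation) and the right-hand electrode is the cathode (reduction).
E°cell = E°(right) − E°(left) = −0.35 − (−0.13) = −0.22 V.
The negative sign shows that, as written, the cell would require an external voltage to drive the reaction.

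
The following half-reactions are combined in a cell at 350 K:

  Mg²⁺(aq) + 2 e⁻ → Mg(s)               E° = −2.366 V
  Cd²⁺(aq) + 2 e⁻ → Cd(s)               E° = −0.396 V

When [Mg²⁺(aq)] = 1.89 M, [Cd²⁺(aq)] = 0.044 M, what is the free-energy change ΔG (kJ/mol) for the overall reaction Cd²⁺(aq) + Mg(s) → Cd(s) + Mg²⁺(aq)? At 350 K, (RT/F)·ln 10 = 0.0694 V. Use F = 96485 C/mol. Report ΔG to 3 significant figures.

The standard cell potential is −0.396 − (−2.366) = +1.970 V, with n = 2 electrons in the balanced equation.
Here Q = [Mg²⁺(aq)] / [Cd²⁺(aq)] = 43 (log Q = 1.633), giving E = +1.970 − (0.0694/2)·(1.633) = +1.9133 V.
Then ΔG = −nFE = −2 × 96485 × +1.9133 J/mol = −369 kJ/mol.

−369 kJ/mol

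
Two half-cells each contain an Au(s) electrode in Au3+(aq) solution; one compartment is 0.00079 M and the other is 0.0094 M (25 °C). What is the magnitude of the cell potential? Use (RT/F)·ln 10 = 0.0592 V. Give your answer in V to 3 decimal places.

For a concentration cell E°cell = 0, since both electrodes use the same couple.
The compartment with the higher Au3+(aq) concentration (0.0094 M) acts as the cathode; ions are reduced there and produced at the dilute (0.00079 M) anode.
With n = 3, Ecell = −(0.0592/3)·log([dilute]/[conc]) = −(0.0592/3)·log(0.00079/0.0094) = +0.021 V.

0.021 V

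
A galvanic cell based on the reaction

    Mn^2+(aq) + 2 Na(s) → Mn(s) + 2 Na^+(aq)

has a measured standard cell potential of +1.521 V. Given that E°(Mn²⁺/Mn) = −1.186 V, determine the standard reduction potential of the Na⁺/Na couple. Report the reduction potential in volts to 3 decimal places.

In the reaction as written the Mn²⁺/Mn couple is reduced (cathode) and Na⁺/Na is oxidized (anode), so E°cell = E°(Mn²⁺/Mn) − E°(Na⁺/Na).
E°(Na⁺/Na) = E°(cathode) − E°cell = −1.186 − (+1.521) = −2.707 V.

−2.707 V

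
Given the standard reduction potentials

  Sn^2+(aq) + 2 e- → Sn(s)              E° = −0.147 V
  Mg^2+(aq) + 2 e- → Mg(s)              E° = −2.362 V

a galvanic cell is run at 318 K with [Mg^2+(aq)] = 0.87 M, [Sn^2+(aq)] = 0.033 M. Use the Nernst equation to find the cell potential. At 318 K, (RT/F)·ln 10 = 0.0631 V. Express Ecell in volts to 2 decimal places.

Since E°(Sn²⁺/Sn) > E°(Mg²⁺/Mg), Sn²⁺/Sn serves as the cathode.
The standard potential is −0.147 − (−2.362) = +2.215 V and the balanced reaction transfers n = 2 electrons.
The balanced reaction is Sn^2+(aq) + Mg(s) → Sn(s) + Mg^2+(aq), so Q = [Mg^2+(aq)] / [Sn^2+(aq)] = 26.4 and log Q = 1.421.
By the Nernst equation, E = +2.215 − (0.0631/2)·(1.421) = +2.17 V.

+2.17 V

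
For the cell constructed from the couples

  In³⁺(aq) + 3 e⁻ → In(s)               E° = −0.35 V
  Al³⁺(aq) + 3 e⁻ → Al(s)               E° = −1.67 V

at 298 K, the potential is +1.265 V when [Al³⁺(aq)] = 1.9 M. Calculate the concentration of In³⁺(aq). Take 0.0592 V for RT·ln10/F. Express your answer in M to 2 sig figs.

0.0031 M

With In³⁺/In at the cathode and Al³⁺/Al at the anode, E°cell = −0.35 − (−1.67) = +1.32 V (n = 3).
Rearranging E = E° − (0.0592/n)·log Q gives log Q = 3(+1.32 − (+1.265))/0.0592 = 2.787.
Balancing electrons gives In³⁺(aq) + Al(s) → In(s) + Al³⁺(aq); thus Q = [Al³⁺(aq)] / [In³⁺(aq)].
Solving for the unknown gives log [In³⁺(aq)] = −2.508, so [In³⁺(aq)] ≈ 0.0031 M.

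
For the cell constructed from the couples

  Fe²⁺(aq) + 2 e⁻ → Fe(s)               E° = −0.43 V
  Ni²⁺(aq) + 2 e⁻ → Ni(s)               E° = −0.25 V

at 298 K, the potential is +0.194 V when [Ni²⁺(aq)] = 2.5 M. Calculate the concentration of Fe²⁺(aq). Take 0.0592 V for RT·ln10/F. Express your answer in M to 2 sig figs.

Ni²⁺/Ni is the cathode (higher E°); E°cell = −0.25 − (−0.43) = +0.18 V with n = 2.
From the Nernst equation, log Q = n(E° − E)/0.0592 = 2·(+0.18 − (+0.194))/0.0592 = −0.473.
For Ni²⁺(aq) + Fe(s) → Ni(s) + Fe²⁺(aq), the reaction quotient is Q = [Fe²⁺(aq)] / [Ni²⁺(aq)].
Substituting the known concentrations and solving, log [Fe²⁺(aq)] = −0.075 and [Fe²⁺(aq)] = 0.84 M.

0.84 M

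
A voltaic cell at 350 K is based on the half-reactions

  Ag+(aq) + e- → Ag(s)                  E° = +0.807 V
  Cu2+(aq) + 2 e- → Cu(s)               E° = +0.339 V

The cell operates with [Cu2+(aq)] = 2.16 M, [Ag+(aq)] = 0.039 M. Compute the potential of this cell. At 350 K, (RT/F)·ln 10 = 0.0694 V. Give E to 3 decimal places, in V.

+0.359 V

Since E°(Ag⁺/Ag) > E°(Cu²⁺/Cu), Ag⁺/Ag serves as the cathode.
E°cell = +0.807 − (+0.339) = +0.468 V, with n = 2 electrons transferred.
Balancing gives 2 Ag+(aq) + Cu(s) → 2 Ag(s) + Cu2+(aq); hence Q = [Cu2+(aq)] / [Ag+(aq)]^2 = 1.42×10^3 (log Q = 3.152).
By the Nernst equation, E = +0.468 − (0.0694/2)·(3.152) = +0.359 V.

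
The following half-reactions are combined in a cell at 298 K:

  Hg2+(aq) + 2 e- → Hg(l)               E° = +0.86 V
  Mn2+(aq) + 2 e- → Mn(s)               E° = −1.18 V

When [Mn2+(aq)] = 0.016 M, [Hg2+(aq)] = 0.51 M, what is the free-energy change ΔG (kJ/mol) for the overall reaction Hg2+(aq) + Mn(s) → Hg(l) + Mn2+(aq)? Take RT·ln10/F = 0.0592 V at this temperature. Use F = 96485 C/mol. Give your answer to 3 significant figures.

With Hg²⁺/Hg reduced at the cathode, E°cell = +0.86 − (−1.18) = +2.04 V and n = 2.
Here Q = [Mn2+(aq)] / [Hg2+(aq)] = 0.0314 (log Q = −1.503), giving E = +2.04 − (0.0592/2)·(−1.503) = +2.0845 V.
Then ΔG = −nFE = −2 × 96485 × +2.0845 J/mol = −402 kJ/mol.

−402 kJ/mol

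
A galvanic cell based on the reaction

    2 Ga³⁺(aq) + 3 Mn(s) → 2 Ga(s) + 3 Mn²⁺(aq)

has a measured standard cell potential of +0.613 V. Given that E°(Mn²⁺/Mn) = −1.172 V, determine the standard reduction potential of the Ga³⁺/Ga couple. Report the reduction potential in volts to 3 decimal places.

In the reaction as written the Ga³⁺/Ga couple is reduced (cathode) and Mn²⁺/Mn is oxidized (anode), so E°cell = E°(Ga³⁺/Ga) − E°(Mn²⁺/Mn).
E°(Ga³⁺/Ga) = E°cell + E°(anode) = +0.613 + (−1.172) = −0.559 V.

−0.559 V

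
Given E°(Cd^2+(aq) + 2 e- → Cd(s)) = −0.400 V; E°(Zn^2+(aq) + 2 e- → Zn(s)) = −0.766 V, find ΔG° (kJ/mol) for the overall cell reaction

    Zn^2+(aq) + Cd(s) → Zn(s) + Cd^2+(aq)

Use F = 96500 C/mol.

In the reaction as written Zn^2+(aq) is reduced, so the Zn²⁺/Zn couple is the cathode and Cd²⁺/Cd is the anode.
E°cell = −0.766 − (−0.400) = −0.366 V; balancing electrons gives n = 2.
ΔG° = −nFE°cell = −(2)(96500)(−0.366) J/mol = +70.6 kJ/mol.

+70.6 kJ/mol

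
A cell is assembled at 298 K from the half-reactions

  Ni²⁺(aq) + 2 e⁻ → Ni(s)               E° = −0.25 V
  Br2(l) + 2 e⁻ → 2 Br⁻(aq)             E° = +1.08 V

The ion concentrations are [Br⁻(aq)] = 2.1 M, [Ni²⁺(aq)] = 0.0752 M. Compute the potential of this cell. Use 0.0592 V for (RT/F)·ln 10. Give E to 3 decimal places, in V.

+1.344 V

The Br₂/Br⁻ couple has the more positive E°, so it is the cathode; Ni²⁺/Ni is the anode.
E°cell = +1.08 − (−0.25) = +1.33 V, with n = 2 electrons transferred.
The balanced reaction is Br2(l) + Ni(s) → 2 Br⁻(aq) + Ni²⁺(aq), so Q = [Br⁻(aq)]^2·[Ni²⁺(aq)] = 0.332 and log Q = −0.479.
By the Nernst equation, E = +1.33 − (0.0592/2)·(−0.479) = +1.344 V.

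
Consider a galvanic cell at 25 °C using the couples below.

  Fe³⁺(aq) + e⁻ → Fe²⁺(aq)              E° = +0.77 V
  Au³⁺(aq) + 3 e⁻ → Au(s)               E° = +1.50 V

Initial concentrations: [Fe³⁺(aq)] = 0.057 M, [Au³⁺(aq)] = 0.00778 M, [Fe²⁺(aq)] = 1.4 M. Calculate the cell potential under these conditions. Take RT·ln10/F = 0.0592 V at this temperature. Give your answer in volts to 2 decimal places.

Since E°(Au³⁺/Au) > E°(Fe³⁺/Fe²⁺), Au³⁺/Au serves as the cathode.
E°cell = +1.50 − (+0.77) = +0.73 V, with n = 3 electrons transferred.
Balancing gives Au³⁺(aq) + 3 Fe²⁺(aq) → Au(s) + 3 Fe³⁺(aq); hence Q = [Fe³⁺(aq)]^3 / ([Au³⁺(aq)]·[Fe²⁺(aq)]^3) = 0.00867 (log Q = −2.062).
By the Nernst equation, E = +0.73 − (0.0592/3)·(−2.062) = +0.77 V.

+0.77 V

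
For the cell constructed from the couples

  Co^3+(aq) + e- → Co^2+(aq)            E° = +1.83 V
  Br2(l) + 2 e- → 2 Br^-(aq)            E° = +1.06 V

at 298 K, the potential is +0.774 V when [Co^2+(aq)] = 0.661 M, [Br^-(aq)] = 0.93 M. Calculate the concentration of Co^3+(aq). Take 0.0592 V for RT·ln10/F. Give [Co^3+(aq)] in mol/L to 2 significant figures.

0.83 M

Co³⁺/Co²⁺ is the cathode (higher E°); E°cell = +1.83 − (+1.06) = +0.77 V with n = 2.
From the Nernst equation, log Q = n(E° − E)/0.0592 = 2·(+0.77 − (+0.774))/0.0592 = −0.135.
For 2 Co^3+(aq) + 2 Br^-(aq) → 2 Co^2+(aq) + Br2(l), the reaction quotient is Q = [Co^2+(aq)]^2 / ([Co^3+(aq)]^2·[Br^-(aq)]^2).
Substituting the known concentrations and solving, log [Co^3+(aq)] = −0.081 and [Co^3+(aq)] = 0.83 M.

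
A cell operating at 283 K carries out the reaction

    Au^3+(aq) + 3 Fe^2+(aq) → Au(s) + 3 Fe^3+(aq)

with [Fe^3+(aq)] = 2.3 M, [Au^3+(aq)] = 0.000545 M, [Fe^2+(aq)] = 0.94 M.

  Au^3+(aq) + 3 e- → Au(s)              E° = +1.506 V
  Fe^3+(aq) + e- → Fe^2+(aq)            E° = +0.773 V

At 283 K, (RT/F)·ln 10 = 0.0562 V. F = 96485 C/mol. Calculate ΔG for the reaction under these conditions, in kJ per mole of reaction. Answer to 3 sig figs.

−188 kJ/mol

With Au³⁺/Au reduced at the cathode, E°cell = +1.506 − (+0.773) = +0.733 V and n = 3.
Here Q = [Fe^3+(aq)]^3 / ([Au^3+(aq)]·[Fe^2+(aq)]^3) = 2.69×10^4 (log Q = 4.429), giving E = +0.733 − (0.0562/3)·(4.429) = +0.6500 V.
ΔG = −nFE = −(3)(96485)(+0.6500) J/mol = −188 kJ/mol.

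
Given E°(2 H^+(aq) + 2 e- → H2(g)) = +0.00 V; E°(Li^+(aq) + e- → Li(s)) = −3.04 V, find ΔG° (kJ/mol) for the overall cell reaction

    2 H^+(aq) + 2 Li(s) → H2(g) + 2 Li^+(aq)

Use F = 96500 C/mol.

In the reaction as written H^+(aq) is reduced, so the 2H⁺/H₂ couple is the cathode and Li⁺/Li is the anode.
E°cell = +0.00 − (−3.04) = +3.04 V; balancing electrons gives n = 2.
ΔG° = −nFE°cell = −(2)(96500)(+3.04) J/mol = −587 kJ/mol.

−587 kJ/mol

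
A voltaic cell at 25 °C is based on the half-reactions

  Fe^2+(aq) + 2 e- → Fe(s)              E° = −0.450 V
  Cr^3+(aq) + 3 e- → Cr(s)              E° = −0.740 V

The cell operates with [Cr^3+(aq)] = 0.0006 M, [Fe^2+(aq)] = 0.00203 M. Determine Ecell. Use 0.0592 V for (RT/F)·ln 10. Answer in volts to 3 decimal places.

+0.274 V

Fe²⁺/Fe is reduced (cathode, E° = −0.450 V) and Cr³⁺/Cr is oxidized (anode).
E°cell = −0.450 − (−0.740) = +0.290 V, with n = 6 electrons transferred.
For the overall reaction 3 Fe^2+(aq) + 2 Cr(s) → 3 Fe(s) + 2 Cr^3+(aq), Q = [Cr^3+(aq)]^2 / [Fe^2+(aq)]^3 = 43, giving log Q = 1.634.
Applying E = E° − (RT ln10/nF)·log Q gives +0.290 − (0.0592/6)(1.634) = +0.274 V.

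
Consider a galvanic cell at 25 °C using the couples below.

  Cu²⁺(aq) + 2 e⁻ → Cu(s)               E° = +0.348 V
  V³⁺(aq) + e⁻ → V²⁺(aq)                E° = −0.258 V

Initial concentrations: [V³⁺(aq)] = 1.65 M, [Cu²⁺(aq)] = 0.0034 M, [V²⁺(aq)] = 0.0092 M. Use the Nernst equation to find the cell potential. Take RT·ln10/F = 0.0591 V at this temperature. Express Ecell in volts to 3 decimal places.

+0.400 V

Since E°(Cu²⁺/Cu) > E°(V³⁺/V²⁺), Cu²⁺/Cu serves as the cathode.
The standard potential is +0.348 − (−0.258) = +0.606 V and the balanced reaction transfers n = 2 electrons.
Balancing gives Cu²⁺(aq) + 2 V²⁺(aq) → Cu(s) + 2 V³⁺(aq); hence Q = [V³⁺(aq)]^2 / ([Cu²⁺(aq)]·[V²⁺(aq)]^2) = 9.46×10^6 (log Q = 6.976).
E = E° − (0.0591/n)·log Q = +0.606 − (0.0591/2)(6.976) = +0.400 V.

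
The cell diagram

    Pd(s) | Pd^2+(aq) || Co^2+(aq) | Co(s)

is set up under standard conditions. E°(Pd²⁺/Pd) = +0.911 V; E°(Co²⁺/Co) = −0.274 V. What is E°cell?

−1.185 V

By convention the left-hand electrode in cell notation is the anode (oxidation) and the right-hand electrode is the cathode (reduction).
E°cell = E°(right) − E°(left) = −0.274 − (+0.911) = −1.185 V.
The negative sign shows that, as written, the cell would require an external voltage to drive the reaction.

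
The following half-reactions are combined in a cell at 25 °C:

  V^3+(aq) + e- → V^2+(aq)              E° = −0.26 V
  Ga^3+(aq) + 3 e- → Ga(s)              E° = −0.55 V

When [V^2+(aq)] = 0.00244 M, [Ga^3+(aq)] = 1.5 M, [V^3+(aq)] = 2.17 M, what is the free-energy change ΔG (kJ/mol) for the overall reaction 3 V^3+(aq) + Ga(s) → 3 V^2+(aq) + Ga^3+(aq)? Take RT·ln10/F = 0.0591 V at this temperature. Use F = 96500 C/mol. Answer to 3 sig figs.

−133 kJ/mol

E°cell = −0.26 − (−0.55) = +0.29 V; the balanced reaction transfers n = 3 electrons.
The reaction quotient is ([V^2+(aq)]^3·[Ga^3+(aq)]) / [V^3+(aq)]^3 = 2.13×10^−9; by Nernst, E = +0.29 − (0.0591/3)(−8.671) = +0.4608 V.
ΔG = −nFE = −(3)(96500)(+0.4608) J/mol = −133 kJ/mol.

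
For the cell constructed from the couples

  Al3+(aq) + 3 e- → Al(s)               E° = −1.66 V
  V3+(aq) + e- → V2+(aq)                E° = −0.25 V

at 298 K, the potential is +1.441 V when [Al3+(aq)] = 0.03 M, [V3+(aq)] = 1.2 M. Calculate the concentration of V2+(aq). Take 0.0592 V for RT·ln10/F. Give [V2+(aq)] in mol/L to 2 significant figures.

V³⁺/V²⁺ is the cathode (higher E°); E°cell = −0.25 − (−1.66) = +1.41 V with n = 3.
Rearranging E = E° − (0.0592/n)·log Q gives log Q = 3(+1.41 − (+1.441))/0.0592 = −1.571.
Balancing electrons gives 3 V3+(aq) + Al(s) → 3 V2+(aq) + Al3+(aq); thus Q = ([V2+(aq)]^3·[Al3+(aq)]) / [V3+(aq)]^3.
Substituting the known concentrations and solving, log [V2+(aq)] = 0.063 and [V2+(aq)] = 1.2 M.

1.2 M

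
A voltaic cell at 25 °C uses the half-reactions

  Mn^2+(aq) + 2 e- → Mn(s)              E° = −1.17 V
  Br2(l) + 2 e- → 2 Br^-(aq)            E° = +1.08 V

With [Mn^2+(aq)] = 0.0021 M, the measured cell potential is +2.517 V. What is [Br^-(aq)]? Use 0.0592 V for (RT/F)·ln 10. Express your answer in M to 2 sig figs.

0.00067 M

Br₂/Br⁻ is the cathode (higher E°); E°cell = +1.08 − (−1.17) = +2.25 V with n = 2.
Since E = E° − (0.0592/n)·log Q, log Q = n(E° − E)/0.0592 = −9.020.
The balanced reaction is Br2(l) + Mn(s) → 2 Br^-(aq) + Mn^2+(aq), so Q = [Br^-(aq)]^2·[Mn^2+(aq)].
Solving for the unknown gives log [Br^-(aq)] = −3.171, so [Br^-(aq)] ≈ 0.00067 M.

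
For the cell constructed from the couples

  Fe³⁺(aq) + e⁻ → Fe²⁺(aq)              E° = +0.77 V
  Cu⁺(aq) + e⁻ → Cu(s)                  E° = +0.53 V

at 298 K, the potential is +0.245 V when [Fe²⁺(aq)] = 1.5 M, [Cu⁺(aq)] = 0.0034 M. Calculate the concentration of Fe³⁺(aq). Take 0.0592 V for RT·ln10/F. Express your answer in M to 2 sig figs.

The Fe³⁺/Fe²⁺ couple has the larger reduction potential, so it is the cathode: E°cell = +0.77 − (+0.53) = +0.24 V and n = 1.
From the Nernst equation, log Q = n(E° − E)/0.0592 = 1·(+0.24 − (+0.245))/0.0592 = −0.084.
The balanced reaction is Fe³⁺(aq) + Cu(s) → Fe²⁺(aq) + Cu⁺(aq), so Q = ([Fe²⁺(aq)]·[Cu⁺(aq)]) / [Fe³⁺(aq)].
Solving for the unknown gives log [Fe³⁺(aq)] = −2.208, so [Fe³⁺(aq)] ≈ 0.0062 M.

0.0062 M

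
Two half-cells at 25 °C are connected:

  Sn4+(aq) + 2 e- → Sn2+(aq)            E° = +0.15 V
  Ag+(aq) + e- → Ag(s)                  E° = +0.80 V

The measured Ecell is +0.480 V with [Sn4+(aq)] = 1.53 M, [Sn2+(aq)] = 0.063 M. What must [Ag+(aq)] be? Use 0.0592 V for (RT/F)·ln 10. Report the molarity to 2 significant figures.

0.0066 M

The Ag⁺/Ag couple has the larger reduction potential, so it is the cathode: E°cell = +0.80 − (+0.15) = +0.65 V and n = 2.
Rearranging E = E° − (0.0592/n)·log Q gives log Q = 2(+0.65 − (+0.480))/0.0592 = 5.743.
The balanced reaction is 2 Ag+(aq) + Sn2+(aq) → 2 Ag(s) + Sn4+(aq), so Q = [Sn4+(aq)] / ([Ag+(aq)]^2·[Sn2+(aq)]).
Substituting the known concentrations and solving, log [Ag+(aq)] = −2.179 and [Ag+(aq)] = 0.0066 M.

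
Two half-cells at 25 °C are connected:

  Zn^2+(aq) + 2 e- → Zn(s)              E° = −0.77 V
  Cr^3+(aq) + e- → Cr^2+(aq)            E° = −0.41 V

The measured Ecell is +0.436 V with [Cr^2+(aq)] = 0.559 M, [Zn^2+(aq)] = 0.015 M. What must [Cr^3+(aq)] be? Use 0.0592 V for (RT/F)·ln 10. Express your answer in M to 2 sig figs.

Cr³⁺/Cr²⁺ is the cathode (higher E°); E°cell = −0.41 − (−0.77) = +0.36 V with n = 2.
Since E = E° − (0.0592/n)·log Q, log Q = n(E° − E)/0.0592 = −2.568.
Balancing electrons gives 2 Cr^3+(aq) + Zn(s) → 2 Cr^2+(aq) + Zn^2+(aq); thus Q = ([Cr^2+(aq)]^2·[Zn^2+(aq)]) / [Cr^3+(aq)]^2.
Isolating [Cr^3+(aq)] in Q = 10^{−2.568} yields log [Cr^3+(aq)] = 0.119, i.e. 1.3 M.

1.3 M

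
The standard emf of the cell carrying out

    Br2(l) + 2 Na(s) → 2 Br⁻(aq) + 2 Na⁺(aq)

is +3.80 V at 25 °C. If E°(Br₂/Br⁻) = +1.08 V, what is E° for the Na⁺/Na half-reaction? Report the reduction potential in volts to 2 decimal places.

In the reaction as written the Br₂/Br⁻ couple is reduced (cathode) and Na⁺/Na is oxidized (anode), so E°cell = E°(Br₂/Br⁻) − E°(Na⁺/Na).
E°(Na⁺/Na) = E°(cathode) − E°cell = +1.08 − (+3.80) = −2.72 V.

−2.72 V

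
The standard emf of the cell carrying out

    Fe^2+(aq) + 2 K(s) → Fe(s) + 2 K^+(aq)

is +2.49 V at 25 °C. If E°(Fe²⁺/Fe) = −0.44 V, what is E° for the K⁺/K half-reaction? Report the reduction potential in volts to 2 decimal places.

−2.93 V

In the reaction as written the Fe²⁺/Fe couple is reduced (cathode) and K⁺/K is oxidized (anode), so E°cell = E°(Fe²⁺/Fe) − E°(K⁺/K).
E°(K⁺/K) = E°(cathode) − E°cell = −0.44 − (+2.49) = −2.93 V.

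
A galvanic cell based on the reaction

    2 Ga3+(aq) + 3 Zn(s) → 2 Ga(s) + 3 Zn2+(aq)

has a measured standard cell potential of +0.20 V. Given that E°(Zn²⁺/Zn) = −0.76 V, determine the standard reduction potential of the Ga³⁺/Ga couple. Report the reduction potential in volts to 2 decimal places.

In the reaction as written the Ga³⁺/Ga couple is reduced (cathode) and Zn²⁺/Zn is oxidized (anode), so E°cell = E°(Ga³⁺/Ga) − E°(Zn²⁺/Zn).
E°(Ga³⁺/Ga) = E°cell + E°(anode) = +0.20 + (−0.76) = −0.56 V.

−0.56 V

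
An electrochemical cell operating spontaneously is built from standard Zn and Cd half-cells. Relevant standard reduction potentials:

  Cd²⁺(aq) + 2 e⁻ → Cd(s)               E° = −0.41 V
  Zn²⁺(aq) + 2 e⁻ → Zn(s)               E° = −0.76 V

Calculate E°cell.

Of the two couples in this cell, the one with the more positive reduction potential is reduced at the cathode: here that is Cd²⁺/Cd (−0.41 V); Zn²⁺/Zn (−0.76 V) is the anode.
E°cell = E°(cathode) − E°(anode) = −0.41 − (−0.76) = +0.35 V.

+0.35 V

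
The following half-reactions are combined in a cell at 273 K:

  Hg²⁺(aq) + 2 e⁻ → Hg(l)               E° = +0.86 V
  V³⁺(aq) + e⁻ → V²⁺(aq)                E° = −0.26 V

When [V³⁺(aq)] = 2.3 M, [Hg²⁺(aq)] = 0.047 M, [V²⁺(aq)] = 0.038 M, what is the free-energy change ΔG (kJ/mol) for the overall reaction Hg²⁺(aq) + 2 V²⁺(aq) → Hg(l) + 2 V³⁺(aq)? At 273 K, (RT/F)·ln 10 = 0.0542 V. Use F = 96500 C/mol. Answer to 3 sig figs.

With Hg²⁺/Hg reduced at the cathode, E°cell = +0.86 − (−0.26) = +1.12 V and n = 2.
Q = [V³⁺(aq)]^2 / ([Hg²⁺(aq)]·[V²⁺(aq)]^2) = 7.79×10^4, so log Q = 4.892 and E = +1.12 − (0.0542/2)(4.892) = +0.9874 V.
Then ΔG = −nFE = −2 × 96500 × +0.9874 J/mol = −191 kJ/mol.

−191 kJ/mol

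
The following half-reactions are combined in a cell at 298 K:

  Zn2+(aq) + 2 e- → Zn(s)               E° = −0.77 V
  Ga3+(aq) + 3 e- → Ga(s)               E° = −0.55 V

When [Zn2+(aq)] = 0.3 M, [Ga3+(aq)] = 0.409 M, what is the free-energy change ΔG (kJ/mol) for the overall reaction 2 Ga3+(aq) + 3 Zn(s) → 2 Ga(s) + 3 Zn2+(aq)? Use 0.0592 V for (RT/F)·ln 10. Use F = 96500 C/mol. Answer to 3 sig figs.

−132 kJ/mol

E°cell = −0.55 − (−0.77) = +0.22 V; the balanced reaction transfers n = 6 electrons.
The reaction quotient is [Zn2+(aq)]^3 / [Ga3+(aq)]^2 = 0.161; by Nernst, E = +0.22 − (0.0592/6)(−0.792) = +0.2278 V.
ΔG = −nFE = −(6)(96500)(+0.2278) J/mol = −132 kJ/mol.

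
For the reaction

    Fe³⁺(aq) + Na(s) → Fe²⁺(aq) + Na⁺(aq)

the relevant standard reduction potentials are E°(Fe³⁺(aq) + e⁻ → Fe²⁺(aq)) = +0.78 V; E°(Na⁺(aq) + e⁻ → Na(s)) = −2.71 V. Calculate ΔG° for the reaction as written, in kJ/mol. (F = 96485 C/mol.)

−337 kJ/mol

In the reaction as written Fe³⁺(aq) is reduced, so the Fe³⁺/Fe²⁺ couple is the cathode and Na⁺/Na is the anode.
E°cell = +0.78 − (−2.71) = +3.49 V; balancing electrons gives n = 1.
ΔG° = −nFE°cell = −(1)(96485)(+3.49) J/mol = −337 kJ/mol.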